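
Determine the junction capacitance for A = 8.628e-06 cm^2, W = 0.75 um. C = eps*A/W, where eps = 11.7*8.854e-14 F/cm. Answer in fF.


Step 1: eps_Si = 11.7 * 8.854e-14 = 1.035918e-12 F/cm
Step 2: W in cm = 0.75 * 1e-4 = 7.50e-05 cm
Step 3: C = 1.035918e-12 * 8.628e-06 / 7.50e-05 = 1.191720e-13 F
Step 4: C = 119.17 fF

119.17


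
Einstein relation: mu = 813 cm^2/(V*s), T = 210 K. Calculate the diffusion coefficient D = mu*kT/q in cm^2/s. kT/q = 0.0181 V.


Step 1: D = mu * (kT/q)
Step 2: D = 813 * 0.0181
Step 3: D = 14.72 cm^2/s

14.72


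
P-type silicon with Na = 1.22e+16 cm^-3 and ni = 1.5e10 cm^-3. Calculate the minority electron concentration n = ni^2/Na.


Step 1: Majority hole concentration p ≈ Na = 1.22e+16 cm^-3
Step 2: n = ni^2 / Na = (1.5e10)^2 / 1.22e+16
Step 3: n = 1.84e+04 cm^-3

1.84e+04


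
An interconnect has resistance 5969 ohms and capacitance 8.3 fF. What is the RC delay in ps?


Step 1: tau = R * C
Step 2: tau = 5969 * 8.3 fF = 5969 * 8.3e-15 F
Step 3: tau = 4.95427e-11 s = 49.5427 ps

49.5427


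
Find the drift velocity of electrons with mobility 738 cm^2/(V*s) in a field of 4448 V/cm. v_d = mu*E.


Step 1: v_d = mu * E
Step 2: v_d = 738 * 4448 = 3282624
Step 3: v_d = 3.28e+06 cm/s

3.28e+06


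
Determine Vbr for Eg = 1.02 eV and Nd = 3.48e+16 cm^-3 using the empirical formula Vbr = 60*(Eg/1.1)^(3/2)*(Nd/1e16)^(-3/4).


Step 1: Eg/1.1 = 1.02/1.1 = 0.927273
Step 2: (Eg/1.1)^1.5 = 0.927273^1.5 = 0.892918
Step 3: (Nd/1e16)^(-0.75) = (3.48)^(-0.75) = 0.392478
Step 4: Vbr = 60 * 0.892918 * 0.392478 = 21.0 V

21.0


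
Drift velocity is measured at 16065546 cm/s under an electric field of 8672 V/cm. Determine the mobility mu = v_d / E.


Step 1: mu = v_d / E
Step 2: mu = 16065546 / 8672
Step 3: mu = 1852.58 cm^2/(V*s)

1852.58


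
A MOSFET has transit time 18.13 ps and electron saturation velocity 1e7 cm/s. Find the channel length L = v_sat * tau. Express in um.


Step 1: tau in seconds = 18.13 ps * 1e-12 = 1.8130e-11 s
Step 2: L = v_sat * tau = 1e7 * 1.8130e-11 = 1.8130e-04 cm
Step 3: L in um = 1.8130e-04 * 1e4 = 1.813 um

1.813


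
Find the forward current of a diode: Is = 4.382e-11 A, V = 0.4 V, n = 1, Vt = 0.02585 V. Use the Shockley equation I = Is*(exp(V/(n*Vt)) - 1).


Step 1: V/(n*Vt) = 0.4/(1*0.02585) = 15.4739
Step 2: exp(15.4739) = 5.2508e+06
Step 3: I = 4.382e-11 * (5.2508e+06 - 1) = 2.30e-04 A

2.30e-04


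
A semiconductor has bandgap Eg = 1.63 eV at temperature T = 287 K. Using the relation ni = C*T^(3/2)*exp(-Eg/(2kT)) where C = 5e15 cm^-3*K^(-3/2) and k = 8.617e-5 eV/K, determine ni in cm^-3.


Step 1: Compute kT = 8.617e-5 * 287 = 0.02473079 eV
Step 2: Exponent = -Eg/(2kT) = -1.63/(2*0.02473079) = -32.95487
Step 3: T^(3/2) = 287^1.5 = 4862.09
Step 4: ni = 5e15 * 4862.09 * exp(-32.95487) = 1.18e+05 cm^-3

1.18e+05


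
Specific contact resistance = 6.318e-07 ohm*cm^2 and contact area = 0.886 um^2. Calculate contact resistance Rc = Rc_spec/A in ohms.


Step 1: Convert area to cm^2: 0.886 um^2 = 8.8600e-09 cm^2
Step 2: Rc = Rc_spec / A = 6.318e-07 / 8.8600e-09
Step 3: Rc = 7.13e+01 ohms

7.13e+01


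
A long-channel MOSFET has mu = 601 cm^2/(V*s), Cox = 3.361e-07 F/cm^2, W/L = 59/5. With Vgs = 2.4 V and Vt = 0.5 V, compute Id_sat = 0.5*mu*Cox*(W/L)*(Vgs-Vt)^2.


Step 1: Overdrive voltage Vov = Vgs - Vt = 2.4 - 0.5 = 1.9 V
Step 2: W/L = 59/5 = 11.8
Step 3: Id = 0.5 * 601 * 3.361e-07 * 11.8 * 1.9^2
Step 4: Id = 4.30e-03 A

4.30e-03


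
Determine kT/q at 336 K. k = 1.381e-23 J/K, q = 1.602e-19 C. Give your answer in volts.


Step 1: kT = 1.381e-23 * 336 = 4.64016e-21 J
Step 2: Vt = kT/q = 4.64016e-21 / 1.602e-19
Step 3: Vt = 0.02896 V

0.02896


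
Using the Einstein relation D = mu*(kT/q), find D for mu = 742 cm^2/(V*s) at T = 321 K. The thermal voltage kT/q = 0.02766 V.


Step 1: D = mu * (kT/q)
Step 2: D = 742 * 0.02766
Step 3: D = 20.52 cm^2/s

20.52


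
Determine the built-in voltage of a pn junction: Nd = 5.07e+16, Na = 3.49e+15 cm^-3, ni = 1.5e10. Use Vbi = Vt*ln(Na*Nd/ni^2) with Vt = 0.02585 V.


Step 1: Compute Na*Nd/ni^2 = 3.49e+15 * 5.07e+16 / (1.5e10)^2 = 7.8641e+11
Step 2: ln(7.8641e+11) = 27.3907
Step 3: Vbi = 0.02585 * 27.3907 = 0.708 V

0.708


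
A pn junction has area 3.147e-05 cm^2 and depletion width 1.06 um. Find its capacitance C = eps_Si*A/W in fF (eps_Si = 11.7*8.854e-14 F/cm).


Step 1: eps_Si = 11.7 * 8.854e-14 = 1.035918e-12 F/cm
Step 2: W in cm = 1.06 * 1e-4 = 1.06e-04 cm
Step 3: C = 1.035918e-12 * 3.147e-05 / 1.06e-04 = 3.075504e-13 F
Step 4: C = 307.55 fF

307.55


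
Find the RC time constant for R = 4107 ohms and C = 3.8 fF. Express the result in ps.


Step 1: tau = R * C
Step 2: tau = 4107 * 3.8 fF = 4107 * 3.8e-15 F
Step 3: tau = 1.56066e-11 s = 15.6066 ps

15.6066


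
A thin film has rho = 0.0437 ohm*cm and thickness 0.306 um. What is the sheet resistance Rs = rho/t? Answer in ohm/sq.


Step 1: Convert thickness to cm: t = 0.306 um = 3.0600e-05 cm
Step 2: Rs = rho / t = 0.0437 / 3.0600e-05
Step 3: Rs = 1428.1 ohm/sq

1428.1


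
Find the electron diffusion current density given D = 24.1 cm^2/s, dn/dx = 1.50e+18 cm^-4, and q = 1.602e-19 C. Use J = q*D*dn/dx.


Step 1: J = q * D * (dn/dx)
Step 2: J = 1.602e-19 * 24.1 * 1.50e+18
Step 3: J = 5.79e+00 A/cm^2

5.79e+00


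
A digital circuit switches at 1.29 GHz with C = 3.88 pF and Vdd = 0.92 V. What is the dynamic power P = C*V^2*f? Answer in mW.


Step 1: V^2 = 0.92^2 = 0.8464 V^2
Step 2: P = C*V^2*f = 3.88e-12 F * 0.8464 * 1.29e9 Hz
Step 3: P = 4.23640128e-03 W
Step 4: P = 4.236 mW

4.236


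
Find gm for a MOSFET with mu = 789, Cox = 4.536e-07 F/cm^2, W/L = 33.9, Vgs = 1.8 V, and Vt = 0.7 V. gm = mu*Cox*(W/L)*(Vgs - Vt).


Step 1: Vov = Vgs - Vt = 1.8 - 0.7 = 1.1 V
Step 2: gm = mu * Cox * (W/L) * Vov
Step 3: gm = 789 * 4.536e-07 * 33.9 * 1.1 = 1.33e-02 S

1.33e-02


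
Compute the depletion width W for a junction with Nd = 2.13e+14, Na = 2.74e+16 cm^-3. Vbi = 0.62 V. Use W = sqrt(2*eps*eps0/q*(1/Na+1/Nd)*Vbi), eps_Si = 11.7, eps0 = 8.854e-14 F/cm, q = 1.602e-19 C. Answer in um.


Step 1: 1/Na + 1/Nd = 1/2.74e+16 + 1/2.13e+14 = 4.73133e-15
Step 2: 2*eps*eps0/q = 2*11.7*8.854e-14/1.602e-19 = 1.293281e+07
Step 3: W^2 = 1.293281e+07 * 4.73133e-15 * 0.62 = 3.79374e-08
Step 4: W = sqrt(3.79374e-08) = 1.948e-04 cm = 1.948 um

1.948


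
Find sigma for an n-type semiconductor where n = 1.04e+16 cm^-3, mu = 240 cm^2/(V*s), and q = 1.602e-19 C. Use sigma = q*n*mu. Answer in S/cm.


Step 1: sigma = q * n * mu
Step 2: sigma = 1.602e-19 * 1.04e+16 * 240
Step 3: sigma = 3.999e-01 S/cm

3.999e-01


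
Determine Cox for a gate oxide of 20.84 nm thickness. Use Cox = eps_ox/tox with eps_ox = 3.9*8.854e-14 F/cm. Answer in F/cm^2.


Step 1: eps_ox = 3.9 * 8.854e-14 = 3.45306e-13 F/cm
Step 2: tox in cm = 20.84 nm * 1e-7 = 2.0840e-06 cm
Step 3: Cox = 3.45306e-13 / 2.0840e-06 = 1.66e-07 F/cm^2

1.66e-07


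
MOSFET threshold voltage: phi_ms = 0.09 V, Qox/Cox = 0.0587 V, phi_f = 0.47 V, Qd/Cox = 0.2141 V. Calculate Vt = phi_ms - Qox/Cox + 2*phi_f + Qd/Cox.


Step 1: Vt = phi_ms - Qox/Cox + 2*phi_f + Qd/Cox
Step 2: Vt = 0.09 - 0.0587 + 2*0.47 + 0.2141
Step 3: Vt = 0.09 - 0.0587 + 0.94 + 0.2141
Step 4: Vt = 1.1854 V

1.1854


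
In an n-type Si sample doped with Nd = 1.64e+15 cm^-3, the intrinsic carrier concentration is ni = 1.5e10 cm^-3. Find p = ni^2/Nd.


Step 1: Since Nd >> ni, n ≈ Nd = 1.64e+15 cm^-3
Step 2: p = ni^2 / n = (1.5e10)^2 / 1.64e+15
Step 3: p = 2.25e20 / 1.64e+15 = 1.37e+05 cm^-3

1.37e+05


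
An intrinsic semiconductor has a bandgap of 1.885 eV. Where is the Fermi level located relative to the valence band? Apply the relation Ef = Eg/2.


Step 1: For an intrinsic semiconductor, the Fermi level sits at midgap.
Step 2: Ef = Eg / 2 = 1.885 / 2 = 0.9425 eV

0.9425


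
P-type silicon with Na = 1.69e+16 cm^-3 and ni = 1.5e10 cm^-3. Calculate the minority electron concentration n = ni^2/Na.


Step 1: Majority hole concentration p ≈ Na = 1.69e+16 cm^-3
Step 2: n = ni^2 / Na = (1.5e10)^2 / 1.69e+16
Step 3: n = 1.33e+04 cm^-3

1.33e+04


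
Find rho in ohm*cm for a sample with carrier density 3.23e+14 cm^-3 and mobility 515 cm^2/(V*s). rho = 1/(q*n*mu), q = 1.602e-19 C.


Step 1: sigma = q * n * mu = 1.602e-19 * 3.23e+14 * 515 = 2.66485e-02 S/cm
Step 2: rho = 1 / sigma = 1 / 2.66485e-02 = 37.53 ohm*cm

37.53


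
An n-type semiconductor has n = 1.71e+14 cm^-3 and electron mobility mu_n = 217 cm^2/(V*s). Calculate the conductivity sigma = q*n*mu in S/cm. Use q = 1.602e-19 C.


Step 1: sigma = q * n * mu
Step 2: sigma = 1.602e-19 * 1.71e+14 * 217
Step 3: sigma = 5.945e-03 S/cm

5.945e-03


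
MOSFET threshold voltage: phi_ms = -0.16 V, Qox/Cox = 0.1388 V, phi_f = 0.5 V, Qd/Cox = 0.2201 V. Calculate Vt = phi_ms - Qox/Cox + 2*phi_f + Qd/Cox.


Step 1: Vt = phi_ms - Qox/Cox + 2*phi_f + Qd/Cox
Step 2: Vt = -0.16 - 0.1388 + 2*0.5 + 0.2201
Step 3: Vt = -0.16 - 0.1388 + 1.0 + 0.2201
Step 4: Vt = 0.9213 V

0.9213


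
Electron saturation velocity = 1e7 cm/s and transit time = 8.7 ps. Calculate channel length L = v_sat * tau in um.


Step 1: tau in seconds = 8.7 ps * 1e-12 = 8.7000e-12 s
Step 2: L = v_sat * tau = 1e7 * 8.7000e-12 = 8.7000e-05 cm
Step 3: L in um = 8.7000e-05 * 1e4 = 0.87 um

0.87


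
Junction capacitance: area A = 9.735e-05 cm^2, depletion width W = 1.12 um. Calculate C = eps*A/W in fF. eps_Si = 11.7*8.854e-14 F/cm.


Step 1: eps_Si = 11.7 * 8.854e-14 = 1.035918e-12 F/cm
Step 2: W in cm = 1.12 * 1e-4 = 1.12e-04 cm
Step 3: C = 1.035918e-12 * 9.735e-05 / 1.12e-04 = 9.004162e-13 F
Step 4: C = 900.42 fF

900.42


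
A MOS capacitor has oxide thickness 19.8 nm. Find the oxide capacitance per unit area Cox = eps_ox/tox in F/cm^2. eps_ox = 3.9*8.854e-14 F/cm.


Step 1: eps_ox = 3.9 * 8.854e-14 = 3.45306e-13 F/cm
Step 2: tox in cm = 19.8 nm * 1e-7 = 1.9800e-06 cm
Step 3: Cox = 3.45306e-13 / 1.9800e-06 = 1.74e-07 F/cm^2

1.74e-07


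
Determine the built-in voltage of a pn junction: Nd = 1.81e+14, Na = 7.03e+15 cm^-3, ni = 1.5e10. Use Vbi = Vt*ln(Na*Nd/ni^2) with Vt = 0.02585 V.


Step 1: Compute Na*Nd/ni^2 = 7.03e+15 * 1.81e+14 / (1.5e10)^2 = 5.6552e+09
Step 2: ln(5.6552e+09) = 22.4558
Step 3: Vbi = 0.02585 * 22.4558 = 0.58 V

0.58


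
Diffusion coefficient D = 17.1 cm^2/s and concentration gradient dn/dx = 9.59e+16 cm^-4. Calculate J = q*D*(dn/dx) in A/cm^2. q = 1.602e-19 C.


Step 1: J = q * D * (dn/dx)
Step 2: J = 1.602e-19 * 17.1 * 9.59e+16
Step 3: J = 2.63e-01 A/cm^2

2.63e-01


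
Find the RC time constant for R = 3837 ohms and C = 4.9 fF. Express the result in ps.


Step 1: tau = R * C
Step 2: tau = 3837 * 4.9 fF = 3837 * 4.9e-15 F
Step 3: tau = 1.88013e-11 s = 18.8013 ps

18.8013


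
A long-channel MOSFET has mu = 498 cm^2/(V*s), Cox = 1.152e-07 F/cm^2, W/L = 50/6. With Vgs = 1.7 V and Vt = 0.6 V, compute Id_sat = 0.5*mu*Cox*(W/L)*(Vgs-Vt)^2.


Step 1: Overdrive voltage Vov = Vgs - Vt = 1.7 - 0.6 = 1.1 V
Step 2: W/L = 50/6 = 8.33333
Step 3: Id = 0.5 * 498 * 1.152e-07 * 8.33333 * 1.1^2
Step 4: Id = 2.89e-04 A

2.89e-04


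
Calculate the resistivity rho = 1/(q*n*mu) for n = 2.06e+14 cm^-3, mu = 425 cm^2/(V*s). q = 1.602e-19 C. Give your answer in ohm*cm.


Step 1: sigma = q * n * mu = 1.602e-19 * 2.06e+14 * 425 = 1.40255e-02 S/cm
Step 2: rho = 1 / sigma = 1 / 1.40255e-02 = 71.3 ohm*cm

71.3


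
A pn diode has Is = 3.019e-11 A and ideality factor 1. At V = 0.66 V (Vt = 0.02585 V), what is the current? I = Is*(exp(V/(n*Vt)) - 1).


Step 1: V/(n*Vt) = 0.66/(1*0.02585) = 25.5319
Step 2: exp(25.5319) = 1.2256e+11
Step 3: I = 3.019e-11 * (1.2256e+11 - 1) = 3.70e+00 A

3.70e+00


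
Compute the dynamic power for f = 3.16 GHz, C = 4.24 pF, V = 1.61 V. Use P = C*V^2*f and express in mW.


Step 1: V^2 = 1.61^2 = 2.5921 V^2
Step 2: P = C*V^2*f = 4.24e-12 F * 2.5921 * 3.16e9 Hz
Step 3: P = 3.472999264e-02 W
Step 4: P = 34.73 mW

34.73


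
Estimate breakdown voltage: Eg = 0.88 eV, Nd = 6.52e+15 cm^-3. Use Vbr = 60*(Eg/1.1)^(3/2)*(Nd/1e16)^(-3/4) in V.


Step 1: Eg/1.1 = 0.88/1.1 = 0.800000
Step 2: (Eg/1.1)^1.5 = 0.800000^1.5 = 0.715542
Step 3: (Nd/1e16)^(-0.75) = (0.652)^(-0.75) = 1.378207
Step 4: Vbr = 60 * 0.715542 * 1.378207 = 59.2 V

59.2


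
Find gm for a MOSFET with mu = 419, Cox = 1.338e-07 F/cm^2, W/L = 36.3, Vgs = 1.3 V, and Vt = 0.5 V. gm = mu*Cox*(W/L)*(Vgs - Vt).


Step 1: Vov = Vgs - Vt = 1.3 - 0.5 = 0.8 V
Step 2: gm = mu * Cox * (W/L) * Vov
Step 3: gm = 419 * 1.338e-07 * 36.3 * 0.8 = 1.63e-03 S

1.63e-03


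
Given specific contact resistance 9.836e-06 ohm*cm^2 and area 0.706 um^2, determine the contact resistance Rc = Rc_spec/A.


Step 1: Convert area to cm^2: 0.706 um^2 = 7.0600e-09 cm^2
Step 2: Rc = Rc_spec / A = 9.836e-06 / 7.0600e-09
Step 3: Rc = 1.39e+03 ohms

1.39e+03


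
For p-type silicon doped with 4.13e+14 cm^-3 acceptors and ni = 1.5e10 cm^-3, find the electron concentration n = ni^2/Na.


Step 1: Majority hole concentration p ≈ Na = 4.13e+14 cm^-3
Step 2: n = ni^2 / Na = (1.5e10)^2 / 4.13e+14
Step 3: n = 5.45e+05 cm^-3

5.45e+05


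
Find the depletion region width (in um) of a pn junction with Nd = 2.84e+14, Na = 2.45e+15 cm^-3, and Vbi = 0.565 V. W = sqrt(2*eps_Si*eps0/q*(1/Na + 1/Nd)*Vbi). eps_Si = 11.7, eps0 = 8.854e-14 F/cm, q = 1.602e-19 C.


Step 1: 1/Na + 1/Nd = 1/2.45e+15 + 1/2.84e+14 = 3.92929e-15
Step 2: 2*eps*eps0/q = 2*11.7*8.854e-14/1.602e-19 = 1.293281e+07
Step 3: W^2 = 1.293281e+07 * 3.92929e-15 * 0.565 = 2.87115e-08
Step 4: W = sqrt(2.87115e-08) = 1.694e-04 cm = 1.694 um

1.694


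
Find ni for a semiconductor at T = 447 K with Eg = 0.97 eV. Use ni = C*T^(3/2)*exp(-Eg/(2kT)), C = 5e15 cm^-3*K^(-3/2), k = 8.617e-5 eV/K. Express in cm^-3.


Step 1: Compute kT = 8.617e-5 * 447 = 0.03851799 eV
Step 2: Exponent = -Eg/(2kT) = -0.97/(2*0.03851799) = -12.59152
Step 3: T^(3/2) = 447^1.5 = 9450.64
Step 4: ni = 5e15 * 9450.64 * exp(-12.59152) = 1.61e+14 cm^-3

1.61e+14


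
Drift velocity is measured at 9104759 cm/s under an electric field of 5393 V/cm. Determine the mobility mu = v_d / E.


Step 1: mu = v_d / E
Step 2: mu = 9104759 / 5393
Step 3: mu = 1688.25 cm^2/(V*s)

1688.25


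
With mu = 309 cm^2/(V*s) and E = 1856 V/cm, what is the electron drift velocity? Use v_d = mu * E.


Step 1: v_d = mu * E
Step 2: v_d = 309 * 1856 = 573504
Step 3: v_d = 5.74e+05 cm/s

5.74e+05


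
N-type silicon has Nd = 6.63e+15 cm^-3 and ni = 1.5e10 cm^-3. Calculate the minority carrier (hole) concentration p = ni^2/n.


Step 1: Since Nd >> ni, n ≈ Nd = 6.63e+15 cm^-3
Step 2: p = ni^2 / n = (1.5e10)^2 / 6.63e+15
Step 3: p = 2.25e20 / 6.63e+15 = 3.39e+04 cm^-3

3.39e+04


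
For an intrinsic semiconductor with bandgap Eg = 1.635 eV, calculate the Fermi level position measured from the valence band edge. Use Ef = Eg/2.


Step 1: For an intrinsic semiconductor, the Fermi level sits at midgap.
Step 2: Ef = Eg / 2 = 1.635 / 2 = 0.8175 eV

0.8175


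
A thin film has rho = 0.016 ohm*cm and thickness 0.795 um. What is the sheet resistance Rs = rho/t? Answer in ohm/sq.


Step 1: Convert thickness to cm: t = 0.795 um = 7.9500e-05 cm
Step 2: Rs = rho / t = 0.016 / 7.9500e-05
Step 3: Rs = 201.3 ohm/sq

201.3


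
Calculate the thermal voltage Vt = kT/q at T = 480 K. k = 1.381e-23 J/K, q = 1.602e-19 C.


Step 1: kT = 1.381e-23 * 480 = 6.6288e-21 J
Step 2: Vt = kT/q = 6.6288e-21 / 1.602e-19
Step 3: Vt = 0.04138 V

0.04138


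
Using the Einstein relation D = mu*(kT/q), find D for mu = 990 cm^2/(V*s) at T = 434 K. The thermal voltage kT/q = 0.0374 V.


Step 1: D = mu * (kT/q)
Step 2: D = 990 * 0.0374
Step 3: D = 37.03 cm^2/s

37.03


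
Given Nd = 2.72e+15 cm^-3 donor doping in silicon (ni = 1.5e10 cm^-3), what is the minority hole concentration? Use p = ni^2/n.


Step 1: Since Nd >> ni, n ≈ Nd = 2.72e+15 cm^-3
Step 2: p = ni^2 / n = (1.5e10)^2 / 2.72e+15
Step 3: p = 2.25e20 / 2.72e+15 = 8.27e+04 cm^-3

8.27e+04


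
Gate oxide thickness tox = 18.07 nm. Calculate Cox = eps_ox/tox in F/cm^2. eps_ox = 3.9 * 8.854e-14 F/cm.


Step 1: eps_ox = 3.9 * 8.854e-14 = 3.45306e-13 F/cm
Step 2: tox in cm = 18.07 nm * 1e-7 = 1.8070e-06 cm
Step 3: Cox = 3.45306e-13 / 1.8070e-06 = 1.91e-07 F/cm^2

1.91e-07


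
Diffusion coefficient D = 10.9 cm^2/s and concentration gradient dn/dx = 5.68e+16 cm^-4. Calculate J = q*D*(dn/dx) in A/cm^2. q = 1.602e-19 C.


Step 1: J = q * D * (dn/dx)
Step 2: J = 1.602e-19 * 10.9 * 5.68e+16
Step 3: J = 9.92e-02 A/cm^2

9.92e-02


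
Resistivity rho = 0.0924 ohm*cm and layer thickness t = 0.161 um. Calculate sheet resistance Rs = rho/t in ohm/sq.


Step 1: Convert thickness to cm: t = 0.161 um = 1.6100e-05 cm
Step 2: Rs = rho / t = 0.0924 / 1.6100e-05
Step 3: Rs = 5739.1 ohm/sq

5739.1


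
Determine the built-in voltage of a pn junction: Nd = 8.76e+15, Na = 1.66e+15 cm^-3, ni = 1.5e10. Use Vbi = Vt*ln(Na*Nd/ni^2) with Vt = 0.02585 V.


Step 1: Compute Na*Nd/ni^2 = 1.66e+15 * 8.76e+15 / (1.5e10)^2 = 6.4629e+10
Step 2: ln(6.4629e+10) = 24.8919
Step 3: Vbi = 0.02585 * 24.8919 = 0.643 V

0.643


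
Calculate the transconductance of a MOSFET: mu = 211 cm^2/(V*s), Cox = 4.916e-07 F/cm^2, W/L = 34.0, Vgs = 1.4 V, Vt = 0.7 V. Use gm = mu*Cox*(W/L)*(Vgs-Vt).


Step 1: Vov = Vgs - Vt = 1.4 - 0.7 = 0.7 V
Step 2: gm = mu * Cox * (W/L) * Vov
Step 3: gm = 211 * 4.916e-07 * 34.0 * 0.7 = 2.47e-03 S

2.47e-03


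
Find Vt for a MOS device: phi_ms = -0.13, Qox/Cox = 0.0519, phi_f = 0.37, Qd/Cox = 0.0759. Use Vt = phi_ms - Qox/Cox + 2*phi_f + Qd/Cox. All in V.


Step 1: Vt = phi_ms - Qox/Cox + 2*phi_f + Qd/Cox
Step 2: Vt = -0.13 - 0.0519 + 2*0.37 + 0.0759
Step 3: Vt = -0.13 - 0.0519 + 0.74 + 0.0759
Step 4: Vt = 0.634 V

0.634


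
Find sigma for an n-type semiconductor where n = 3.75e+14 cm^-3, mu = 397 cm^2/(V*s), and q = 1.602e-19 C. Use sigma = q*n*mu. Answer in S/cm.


Step 1: sigma = q * n * mu
Step 2: sigma = 1.602e-19 * 3.75e+14 * 397
Step 3: sigma = 2.385e-02 S/cm

2.385e-02


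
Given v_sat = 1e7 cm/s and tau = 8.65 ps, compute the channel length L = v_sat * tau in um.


Step 1: tau in seconds = 8.65 ps * 1e-12 = 8.6500e-12 s
Step 2: L = v_sat * tau = 1e7 * 8.6500e-12 = 8.6500e-05 cm
Step 3: L in um = 8.6500e-05 * 1e4 = 0.865 um

0.865


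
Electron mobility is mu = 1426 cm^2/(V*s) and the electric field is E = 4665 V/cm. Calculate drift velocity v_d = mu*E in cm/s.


Step 1: v_d = mu * E
Step 2: v_d = 1426 * 4665 = 6652290
Step 3: v_d = 6.65e+06 cm/s

6.65e+06


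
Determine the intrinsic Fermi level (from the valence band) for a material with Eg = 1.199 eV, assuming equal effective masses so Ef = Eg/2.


Step 1: For an intrinsic semiconductor, the Fermi level sits at midgap.
Step 2: Ef = Eg / 2 = 1.199 / 2 = 0.5995 eV

0.5995


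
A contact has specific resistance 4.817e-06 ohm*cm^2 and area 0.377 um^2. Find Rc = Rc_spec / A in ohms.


Step 1: Convert area to cm^2: 0.377 um^2 = 3.7700e-09 cm^2
Step 2: Rc = Rc_spec / A = 4.817e-06 / 3.7700e-09
Step 3: Rc = 1.28e+03 ohms

1.28e+03


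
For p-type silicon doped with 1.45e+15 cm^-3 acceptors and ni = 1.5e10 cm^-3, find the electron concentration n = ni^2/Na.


Step 1: Majority hole concentration p ≈ Na = 1.45e+15 cm^-3
Step 2: n = ni^2 / Na = (1.5e10)^2 / 1.45e+15
Step 3: n = 1.55e+05 cm^-3

1.55e+05


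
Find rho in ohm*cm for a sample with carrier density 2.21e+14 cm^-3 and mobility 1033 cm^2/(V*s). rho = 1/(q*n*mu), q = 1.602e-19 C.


Step 1: sigma = q * n * mu = 1.602e-19 * 2.21e+14 * 1033 = 3.65725e-02 S/cm
Step 2: rho = 1 / sigma = 1 / 3.65725e-02 = 27.34 ohm*cm

27.34


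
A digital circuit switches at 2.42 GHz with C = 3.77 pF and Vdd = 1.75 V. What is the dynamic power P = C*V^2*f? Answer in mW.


Step 1: V^2 = 1.75^2 = 3.0625 V^2
Step 2: P = C*V^2*f = 3.77e-12 F * 3.0625 * 2.42e9 Hz
Step 3: P = 2.79404125e-02 W
Step 4: P = 27.94 mW

27.94


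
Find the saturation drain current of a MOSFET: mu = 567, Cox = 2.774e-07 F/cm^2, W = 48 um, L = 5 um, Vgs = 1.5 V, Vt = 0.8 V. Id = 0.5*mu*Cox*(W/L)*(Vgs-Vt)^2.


Step 1: Overdrive voltage Vov = Vgs - Vt = 1.5 - 0.8 = 0.7 V
Step 2: W/L = 48/5 = 9.6
Step 3: Id = 0.5 * 567 * 2.774e-07 * 9.6 * 0.7^2
Step 4: Id = 3.70e-04 A

3.70e-04


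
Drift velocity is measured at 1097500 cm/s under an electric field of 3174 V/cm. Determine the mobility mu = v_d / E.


Step 1: mu = v_d / E
Step 2: mu = 1097500 / 3174
Step 3: mu = 345.78 cm^2/(V*s)

345.78


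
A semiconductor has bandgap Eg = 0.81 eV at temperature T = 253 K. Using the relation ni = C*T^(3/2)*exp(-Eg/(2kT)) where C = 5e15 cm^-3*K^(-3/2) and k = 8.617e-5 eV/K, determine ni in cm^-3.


Step 1: Compute kT = 8.617e-5 * 253 = 0.02180101 eV
Step 2: Exponent = -Eg/(2kT) = -0.81/(2*0.02180101) = -18.57712
Step 3: T^(3/2) = 253^1.5 = 4024.21
Step 4: ni = 5e15 * 4024.21 * exp(-18.57712) = 1.72e+11 cm^-3

1.72e+11


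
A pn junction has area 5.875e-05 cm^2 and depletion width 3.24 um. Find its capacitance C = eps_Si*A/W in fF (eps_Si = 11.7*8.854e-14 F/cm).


Step 1: eps_Si = 11.7 * 8.854e-14 = 1.035918e-12 F/cm
Step 2: W in cm = 3.24 * 1e-4 = 3.24e-04 cm
Step 3: C = 1.035918e-12 * 5.875e-05 / 3.24e-04 = 1.878401e-13 F
Step 4: C = 187.84 fF

187.84


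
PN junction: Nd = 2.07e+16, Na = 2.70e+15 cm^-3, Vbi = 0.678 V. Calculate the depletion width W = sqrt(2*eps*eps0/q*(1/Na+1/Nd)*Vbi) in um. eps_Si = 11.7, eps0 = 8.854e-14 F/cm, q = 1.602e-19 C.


Step 1: 1/Na + 1/Nd = 1/2.70e+15 + 1/2.07e+16 = 4.18680e-16
Step 2: 2*eps*eps0/q = 2*11.7*8.854e-14/1.602e-19 = 1.293281e+07
Step 3: W^2 = 1.293281e+07 * 4.18680e-16 * 0.678 = 3.67117e-09
Step 4: W = sqrt(3.67117e-09) = 6.059e-05 cm = 0.6059 um

0.6059


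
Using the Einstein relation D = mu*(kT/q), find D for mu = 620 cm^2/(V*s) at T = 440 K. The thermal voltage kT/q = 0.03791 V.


Step 1: D = mu * (kT/q)
Step 2: D = 620 * 0.03791
Step 3: D = 23.5 cm^2/s

23.5


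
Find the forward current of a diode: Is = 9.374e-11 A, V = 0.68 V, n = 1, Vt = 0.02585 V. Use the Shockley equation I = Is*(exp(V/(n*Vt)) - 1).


Step 1: V/(n*Vt) = 0.68/(1*0.02585) = 26.3056
Step 2: exp(26.3056) = 2.6569e+11
Step 3: I = 9.374e-11 * (2.6569e+11 - 1) = 2.49e+01 A

2.49e+01


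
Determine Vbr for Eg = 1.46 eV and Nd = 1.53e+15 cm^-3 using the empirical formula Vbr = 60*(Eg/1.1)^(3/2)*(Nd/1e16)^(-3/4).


Step 1: Eg/1.1 = 1.46/1.1 = 1.327273
Step 2: (Eg/1.1)^1.5 = 1.327273^1.5 = 1.529116
Step 3: (Nd/1e16)^(-0.75) = (0.153)^(-0.75) = 4.087723
Step 4: Vbr = 60 * 1.529116 * 4.087723 = 375.0 V

375.0


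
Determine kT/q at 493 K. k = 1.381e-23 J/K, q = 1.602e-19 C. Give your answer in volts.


Step 1: kT = 1.381e-23 * 493 = 6.80833e-21 J
Step 2: Vt = kT/q = 6.80833e-21 / 1.602e-19
Step 3: Vt = 0.0425 V

0.0425


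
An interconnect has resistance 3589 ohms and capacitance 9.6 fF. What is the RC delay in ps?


Step 1: tau = R * C
Step 2: tau = 3589 * 9.6 fF = 3589 * 9.6e-15 F
Step 3: tau = 3.44544e-11 s = 34.4544 ps

34.4544


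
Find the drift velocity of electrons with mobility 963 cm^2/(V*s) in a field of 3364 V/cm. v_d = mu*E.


Step 1: v_d = mu * E
Step 2: v_d = 963 * 3364 = 3239532
Step 3: v_d = 3.24e+06 cm/s

3.24e+06


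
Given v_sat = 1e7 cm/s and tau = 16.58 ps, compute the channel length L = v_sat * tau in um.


Step 1: tau in seconds = 16.58 ps * 1e-12 = 1.6580e-11 s
Step 2: L = v_sat * tau = 1e7 * 1.6580e-11 = 1.6580e-04 cm
Step 3: L in um = 1.6580e-04 * 1e4 = 1.658 um

1.658


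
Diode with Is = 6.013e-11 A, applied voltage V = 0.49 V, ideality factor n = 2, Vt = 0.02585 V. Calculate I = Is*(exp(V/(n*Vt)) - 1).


Step 1: V/(n*Vt) = 0.49/(2*0.02585) = 9.4778
Step 2: exp(9.4778) = 1.3066e+04
Step 3: I = 6.013e-11 * (1.3066e+04 - 1) = 7.86e-07 A

7.86e-07


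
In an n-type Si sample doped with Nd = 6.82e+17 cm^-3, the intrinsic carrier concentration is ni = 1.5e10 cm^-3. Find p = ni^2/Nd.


Step 1: Since Nd >> ni, n ≈ Nd = 6.82e+17 cm^-3
Step 2: p = ni^2 / n = (1.5e10)^2 / 6.82e+17
Step 3: p = 2.25e20 / 6.82e+17 = 3.30e+02 cm^-3

3.30e+02


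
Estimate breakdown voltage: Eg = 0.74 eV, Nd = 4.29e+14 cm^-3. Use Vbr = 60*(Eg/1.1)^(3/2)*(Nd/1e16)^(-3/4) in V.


Step 1: Eg/1.1 = 0.74/1.1 = 0.672727
Step 2: (Eg/1.1)^1.5 = 0.672727^1.5 = 0.551770
Step 3: (Nd/1e16)^(-0.75) = (0.0429)^(-0.75) = 10.608575
Step 4: Vbr = 60 * 0.551770 * 10.608575 = 351.2 V

351.2


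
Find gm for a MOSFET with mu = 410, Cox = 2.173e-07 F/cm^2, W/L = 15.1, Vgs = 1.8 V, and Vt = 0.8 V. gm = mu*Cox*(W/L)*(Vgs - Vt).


Step 1: Vov = Vgs - Vt = 1.8 - 0.8 = 1.0 V
Step 2: gm = mu * Cox * (W/L) * Vov
Step 3: gm = 410 * 2.173e-07 * 15.1 * 1.0 = 1.35e-03 S

1.35e-03


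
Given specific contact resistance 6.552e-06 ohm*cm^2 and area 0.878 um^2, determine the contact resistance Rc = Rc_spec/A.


Step 1: Convert area to cm^2: 0.878 um^2 = 8.7800e-09 cm^2
Step 2: Rc = Rc_spec / A = 6.552e-06 / 8.7800e-09
Step 3: Rc = 7.46e+02 ohms

7.46e+02


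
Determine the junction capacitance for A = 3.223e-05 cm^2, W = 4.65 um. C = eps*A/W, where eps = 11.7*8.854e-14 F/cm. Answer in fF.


Step 1: eps_Si = 11.7 * 8.854e-14 = 1.035918e-12 F/cm
Step 2: W in cm = 4.65 * 1e-4 = 4.65e-04 cm
Step 3: C = 1.035918e-12 * 3.223e-05 / 4.65e-04 = 7.180137e-14 F
Step 4: C = 71.8 fF

71.8


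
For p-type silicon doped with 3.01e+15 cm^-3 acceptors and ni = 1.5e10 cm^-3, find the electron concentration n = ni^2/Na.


Step 1: Majority hole concentration p ≈ Na = 3.01e+15 cm^-3
Step 2: n = ni^2 / Na = (1.5e10)^2 / 3.01e+15
Step 3: n = 7.48e+04 cm^-3

7.48e+04


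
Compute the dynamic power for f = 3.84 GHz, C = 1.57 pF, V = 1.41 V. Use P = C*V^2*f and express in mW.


Step 1: V^2 = 1.41^2 = 1.9881 V^2
Step 2: P = C*V^2*f = 1.57e-12 F * 1.9881 * 3.84e9 Hz
Step 3: P = 1.198585728e-02 W
Step 4: P = 11.986 mW

11.986


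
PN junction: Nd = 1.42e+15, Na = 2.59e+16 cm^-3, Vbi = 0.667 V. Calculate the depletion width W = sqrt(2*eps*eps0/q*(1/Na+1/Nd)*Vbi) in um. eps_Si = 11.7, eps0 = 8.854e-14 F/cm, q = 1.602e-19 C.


Step 1: 1/Na + 1/Nd = 1/2.59e+16 + 1/1.42e+15 = 7.42835e-16
Step 2: 2*eps*eps0/q = 2*11.7*8.854e-14/1.602e-19 = 1.293281e+07
Step 3: W^2 = 1.293281e+07 * 7.42835e-16 * 0.667 = 6.40783e-09
Step 4: W = sqrt(6.40783e-09) = 8.005e-05 cm = 0.8005 um

0.8005


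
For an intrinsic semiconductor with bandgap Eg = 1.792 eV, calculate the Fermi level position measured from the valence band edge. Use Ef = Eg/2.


Step 1: For an intrinsic semiconductor, the Fermi level sits at midgap.
Step 2: Ef = Eg / 2 = 1.792 / 2 = 0.896 eV

0.896


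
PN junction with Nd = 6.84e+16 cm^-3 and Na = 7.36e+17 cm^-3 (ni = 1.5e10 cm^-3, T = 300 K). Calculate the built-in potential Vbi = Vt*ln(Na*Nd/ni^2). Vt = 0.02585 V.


Step 1: Compute Na*Nd/ni^2 = 7.36e+17 * 6.84e+16 / (1.5e10)^2 = 2.2374e+14
Step 2: ln(2.2374e+14) = 33.0415
Step 3: Vbi = 0.02585 * 33.0415 = 0.854 V

0.854


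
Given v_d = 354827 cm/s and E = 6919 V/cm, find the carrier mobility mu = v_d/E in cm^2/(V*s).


Step 1: mu = v_d / E
Step 2: mu = 354827 / 6919
Step 3: mu = 51.28 cm^2/(V*s)

51.28


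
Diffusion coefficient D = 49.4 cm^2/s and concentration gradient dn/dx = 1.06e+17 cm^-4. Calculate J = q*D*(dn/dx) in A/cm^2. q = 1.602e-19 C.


Step 1: J = q * D * (dn/dx)
Step 2: J = 1.602e-19 * 49.4 * 1.06e+17
Step 3: J = 8.39e-01 A/cm^2

8.39e-01


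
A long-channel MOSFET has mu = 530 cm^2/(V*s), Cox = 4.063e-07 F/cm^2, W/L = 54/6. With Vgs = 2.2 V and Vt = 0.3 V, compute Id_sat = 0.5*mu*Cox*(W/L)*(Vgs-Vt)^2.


Step 1: Overdrive voltage Vov = Vgs - Vt = 2.2 - 0.3 = 1.9 V
Step 2: W/L = 54/6 = 9
Step 3: Id = 0.5 * 530 * 4.063e-07 * 9 * 1.9^2
Step 4: Id = 3.50e-03 A

3.50e-03


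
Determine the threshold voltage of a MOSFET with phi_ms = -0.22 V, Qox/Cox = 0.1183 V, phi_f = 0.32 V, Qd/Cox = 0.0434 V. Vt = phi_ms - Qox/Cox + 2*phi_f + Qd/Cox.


Step 1: Vt = phi_ms - Qox/Cox + 2*phi_f + Qd/Cox
Step 2: Vt = -0.22 - 0.1183 + 2*0.32 + 0.0434
Step 3: Vt = -0.22 - 0.1183 + 0.64 + 0.0434
Step 4: Vt = 0.3451 V

0.3451


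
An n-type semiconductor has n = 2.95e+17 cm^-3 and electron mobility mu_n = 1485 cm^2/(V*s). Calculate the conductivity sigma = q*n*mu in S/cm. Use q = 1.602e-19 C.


Step 1: sigma = q * n * mu
Step 2: sigma = 1.602e-19 * 2.95e+17 * 1485
Step 3: sigma = 7.018e+01 S/cm

7.018e+01


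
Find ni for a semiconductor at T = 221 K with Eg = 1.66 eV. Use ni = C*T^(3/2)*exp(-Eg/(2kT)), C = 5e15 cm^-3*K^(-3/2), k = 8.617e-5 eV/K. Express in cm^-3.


Step 1: Compute kT = 8.617e-5 * 221 = 0.01904357 eV
Step 2: Exponent = -Eg/(2kT) = -1.66/(2*0.01904357) = -43.58426
Step 3: T^(3/2) = 221^1.5 = 3285.40
Step 4: ni = 5e15 * 3285.40 * exp(-43.58426) = 1.94e+00 cm^-3

1.94e+00


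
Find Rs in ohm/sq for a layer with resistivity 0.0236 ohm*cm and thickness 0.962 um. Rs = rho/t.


Step 1: Convert thickness to cm: t = 0.962 um = 9.6200e-05 cm
Step 2: Rs = rho / t = 0.0236 / 9.6200e-05
Step 3: Rs = 245.3 ohm/sq

245.3


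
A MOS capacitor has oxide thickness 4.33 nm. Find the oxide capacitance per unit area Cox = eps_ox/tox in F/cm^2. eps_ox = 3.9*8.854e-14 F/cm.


Step 1: eps_ox = 3.9 * 8.854e-14 = 3.45306e-13 F/cm
Step 2: tox in cm = 4.33 nm * 1e-7 = 4.3300e-07 cm
Step 3: Cox = 3.45306e-13 / 4.3300e-07 = 7.97e-07 F/cm^2

7.97e-07


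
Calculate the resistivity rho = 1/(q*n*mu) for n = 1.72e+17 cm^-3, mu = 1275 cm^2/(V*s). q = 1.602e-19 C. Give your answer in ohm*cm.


Step 1: sigma = q * n * mu = 1.602e-19 * 1.72e+17 * 1275 = 3.51319e+01 S/cm
Step 2: rho = 1 / sigma = 1 / 3.51319e+01 = 0.02846 ohm*cm

0.02846


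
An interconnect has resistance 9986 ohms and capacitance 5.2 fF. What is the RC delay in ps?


Step 1: tau = R * C
Step 2: tau = 9986 * 5.2 fF = 9986 * 5.2e-15 F
Step 3: tau = 5.19272e-11 s = 51.9272 ps

51.9272


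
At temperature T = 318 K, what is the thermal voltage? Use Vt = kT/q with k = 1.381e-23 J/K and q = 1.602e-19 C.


Step 1: kT = 1.381e-23 * 318 = 4.39158e-21 J
Step 2: Vt = kT/q = 4.39158e-21 / 1.602e-19
Step 3: Vt = 0.02741 V

0.02741


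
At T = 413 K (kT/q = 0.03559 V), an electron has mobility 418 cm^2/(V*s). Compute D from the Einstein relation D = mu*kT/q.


Step 1: D = mu * (kT/q)
Step 2: D = 418 * 0.03559
Step 3: D = 14.88 cm^2/s

14.88


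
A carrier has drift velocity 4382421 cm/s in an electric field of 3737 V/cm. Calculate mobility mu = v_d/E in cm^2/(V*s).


Step 1: mu = v_d / E
Step 2: mu = 4382421 / 3737
Step 3: mu = 1172.71 cm^2/(V*s)

1172.71


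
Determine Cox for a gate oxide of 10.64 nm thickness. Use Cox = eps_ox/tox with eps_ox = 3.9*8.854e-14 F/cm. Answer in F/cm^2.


Step 1: eps_ox = 3.9 * 8.854e-14 = 3.45306e-13 F/cm
Step 2: tox in cm = 10.64 nm * 1e-7 = 1.0640e-06 cm
Step 3: Cox = 3.45306e-13 / 1.0640e-06 = 3.25e-07 F/cm^2

3.25e-07


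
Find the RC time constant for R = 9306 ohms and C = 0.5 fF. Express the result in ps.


Step 1: tau = R * C
Step 2: tau = 9306 * 0.5 fF = 9306 * 5.0e-16 F
Step 3: tau = 4.653e-12 s = 4.653 ps

4.653


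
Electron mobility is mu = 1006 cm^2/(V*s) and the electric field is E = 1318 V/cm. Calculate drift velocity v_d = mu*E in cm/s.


Step 1: v_d = mu * E
Step 2: v_d = 1006 * 1318 = 1325908
Step 3: v_d = 1.33e+06 cm/s

1.33e+06


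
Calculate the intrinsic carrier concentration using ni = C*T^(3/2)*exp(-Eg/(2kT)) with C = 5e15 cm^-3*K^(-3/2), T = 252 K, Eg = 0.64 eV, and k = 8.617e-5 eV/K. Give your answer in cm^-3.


Step 1: Compute kT = 8.617e-5 * 252 = 0.02171484 eV
Step 2: Exponent = -Eg/(2kT) = -0.64/(2*0.02171484) = -14.73647
Step 3: T^(3/2) = 252^1.5 = 4000.38
Step 4: ni = 5e15 * 4000.38 * exp(-14.73647) = 7.96e+12 cm^-3

7.96e+12


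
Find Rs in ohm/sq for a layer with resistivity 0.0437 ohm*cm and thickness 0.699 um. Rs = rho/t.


Step 1: Convert thickness to cm: t = 0.699 um = 6.9900e-05 cm
Step 2: Rs = rho / t = 0.0437 / 6.9900e-05
Step 3: Rs = 625.2 ohm/sq

625.2


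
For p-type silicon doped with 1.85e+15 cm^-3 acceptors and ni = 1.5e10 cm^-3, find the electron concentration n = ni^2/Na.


Step 1: Majority hole concentration p ≈ Na = 1.85e+15 cm^-3
Step 2: n = ni^2 / Na = (1.5e10)^2 / 1.85e+15
Step 3: n = 1.22e+05 cm^-3

1.22e+05


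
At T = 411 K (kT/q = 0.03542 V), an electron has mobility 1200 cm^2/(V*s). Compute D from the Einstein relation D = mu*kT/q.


Step 1: D = mu * (kT/q)
Step 2: D = 1200 * 0.03542
Step 3: D = 42.5 cm^2/s

42.5


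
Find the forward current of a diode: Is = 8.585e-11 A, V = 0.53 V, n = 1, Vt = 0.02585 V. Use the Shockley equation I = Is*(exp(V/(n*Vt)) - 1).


Step 1: V/(n*Vt) = 0.53/(1*0.02585) = 20.5029
Step 2: exp(20.5029) = 8.0223e+08
Step 3: I = 8.585e-11 * (8.0223e+08 - 1) = 6.89e-02 A

6.89e-02


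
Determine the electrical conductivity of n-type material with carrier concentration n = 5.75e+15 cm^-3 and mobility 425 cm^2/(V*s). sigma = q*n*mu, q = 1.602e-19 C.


Step 1: sigma = q * n * mu
Step 2: sigma = 1.602e-19 * 5.75e+15 * 425
Step 3: sigma = 3.915e-01 S/cm

3.915e-01


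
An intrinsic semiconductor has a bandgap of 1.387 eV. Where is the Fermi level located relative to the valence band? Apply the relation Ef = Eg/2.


Step 1: For an intrinsic semiconductor, the Fermi level sits at midgap.
Step 2: Ef = Eg / 2 = 1.387 / 2 = 0.6935 eV

0.6935


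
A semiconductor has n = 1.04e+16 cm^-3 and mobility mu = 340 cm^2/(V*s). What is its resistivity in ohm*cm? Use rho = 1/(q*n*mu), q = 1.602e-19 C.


Step 1: sigma = q * n * mu = 1.602e-19 * 1.04e+16 * 340 = 5.66467e-01 S/cm
Step 2: rho = 1 / sigma = 1 / 5.66467e-01 = 1.765 ohm*cm

1.765


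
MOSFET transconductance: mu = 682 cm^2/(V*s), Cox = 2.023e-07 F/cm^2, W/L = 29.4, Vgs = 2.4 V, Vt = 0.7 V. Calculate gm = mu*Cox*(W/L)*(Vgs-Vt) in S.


Step 1: Vov = Vgs - Vt = 2.4 - 0.7 = 1.7 V
Step 2: gm = mu * Cox * (W/L) * Vov
Step 3: gm = 682 * 2.023e-07 * 29.4 * 1.7 = 6.90e-03 S

6.90e-03


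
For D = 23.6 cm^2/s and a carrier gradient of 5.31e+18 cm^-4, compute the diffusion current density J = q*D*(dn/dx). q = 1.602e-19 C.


Step 1: J = q * D * (dn/dx)
Step 2: J = 1.602e-19 * 23.6 * 5.31e+18
Step 3: J = 2.01e+01 A/cm^2

2.01e+01


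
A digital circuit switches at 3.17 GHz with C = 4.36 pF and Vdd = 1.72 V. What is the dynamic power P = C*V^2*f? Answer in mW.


Step 1: V^2 = 1.72^2 = 2.9584 V^2
Step 2: P = C*V^2*f = 4.36e-12 F * 2.9584 * 3.17e9 Hz
Step 3: P = 4.088863808e-02 W
Step 4: P = 40.889 mW

40.889


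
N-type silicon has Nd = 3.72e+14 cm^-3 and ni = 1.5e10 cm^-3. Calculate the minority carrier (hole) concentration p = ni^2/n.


Step 1: Since Nd >> ni, n ≈ Nd = 3.72e+14 cm^-3
Step 2: p = ni^2 / n = (1.5e10)^2 / 3.72e+14
Step 3: p = 2.25e20 / 3.72e+14 = 6.05e+05 cm^-3

6.05e+05


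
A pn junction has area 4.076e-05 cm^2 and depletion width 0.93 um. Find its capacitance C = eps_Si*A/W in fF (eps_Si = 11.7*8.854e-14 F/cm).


Step 1: eps_Si = 11.7 * 8.854e-14 = 1.035918e-12 F/cm
Step 2: W in cm = 0.93 * 1e-4 = 9.30e-05 cm
Step 3: C = 1.035918e-12 * 4.076e-05 / 9.30e-05 = 4.540217e-13 F
Step 4: C = 454.02 fF

454.02


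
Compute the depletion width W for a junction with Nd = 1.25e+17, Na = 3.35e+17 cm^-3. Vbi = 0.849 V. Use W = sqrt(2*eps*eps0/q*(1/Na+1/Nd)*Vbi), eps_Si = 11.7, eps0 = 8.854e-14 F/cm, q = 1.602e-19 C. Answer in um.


Step 1: 1/Na + 1/Nd = 1/3.35e+17 + 1/1.25e+17 = 1.09851e-17
Step 2: 2*eps*eps0/q = 2*11.7*8.854e-14/1.602e-19 = 1.293281e+07
Step 3: W^2 = 1.293281e+07 * 1.09851e-17 * 0.849 = 1.20616e-10
Step 4: W = sqrt(1.20616e-10) = 1.098e-05 cm = 0.1098 um

0.1098


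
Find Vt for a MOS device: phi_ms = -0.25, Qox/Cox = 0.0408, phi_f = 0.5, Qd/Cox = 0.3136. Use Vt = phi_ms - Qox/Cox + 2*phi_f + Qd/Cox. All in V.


Step 1: Vt = phi_ms - Qox/Cox + 2*phi_f + Qd/Cox
Step 2: Vt = -0.25 - 0.0408 + 2*0.5 + 0.3136
Step 3: Vt = -0.25 - 0.0408 + 1.0 + 0.3136
Step 4: Vt = 1.0228 V

1.0228


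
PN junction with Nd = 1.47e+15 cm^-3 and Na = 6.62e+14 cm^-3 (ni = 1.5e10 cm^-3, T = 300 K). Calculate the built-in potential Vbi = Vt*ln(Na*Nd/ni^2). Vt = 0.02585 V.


Step 1: Compute Na*Nd/ni^2 = 6.62e+14 * 1.47e+15 / (1.5e10)^2 = 4.3251e+09
Step 2: ln(4.3251e+09) = 22.1877
Step 3: Vbi = 0.02585 * 22.1877 = 0.574 V

0.574


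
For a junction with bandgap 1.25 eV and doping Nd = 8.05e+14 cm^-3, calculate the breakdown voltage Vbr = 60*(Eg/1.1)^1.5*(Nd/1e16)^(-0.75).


Step 1: Eg/1.1 = 1.25/1.1 = 1.136364
Step 2: (Eg/1.1)^1.5 = 1.136364^1.5 = 1.211368
Step 3: (Nd/1e16)^(-0.75) = (0.0805)^(-0.75) = 6.616877
Step 4: Vbr = 60 * 1.211368 * 6.616877 = 480.9 V

480.9


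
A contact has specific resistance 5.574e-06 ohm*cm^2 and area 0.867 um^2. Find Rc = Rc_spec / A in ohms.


Step 1: Convert area to cm^2: 0.867 um^2 = 8.6700e-09 cm^2
Step 2: Rc = Rc_spec / A = 5.574e-06 / 8.6700e-09
Step 3: Rc = 6.43e+02 ohms

6.43e+02


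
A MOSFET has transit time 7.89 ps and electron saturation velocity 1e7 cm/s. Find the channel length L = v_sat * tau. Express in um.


Step 1: tau in seconds = 7.89 ps * 1e-12 = 7.8900e-12 s
Step 2: L = v_sat * tau = 1e7 * 7.8900e-12 = 7.8900e-05 cm
Step 3: L in um = 7.8900e-05 * 1e4 = 0.789 um

0.789


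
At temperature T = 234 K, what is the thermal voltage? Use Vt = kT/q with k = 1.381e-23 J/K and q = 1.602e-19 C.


Step 1: kT = 1.381e-23 * 234 = 3.23154e-21 J
Step 2: Vt = kT/q = 3.23154e-21 / 1.602e-19
Step 3: Vt = 0.02017 V

0.02017


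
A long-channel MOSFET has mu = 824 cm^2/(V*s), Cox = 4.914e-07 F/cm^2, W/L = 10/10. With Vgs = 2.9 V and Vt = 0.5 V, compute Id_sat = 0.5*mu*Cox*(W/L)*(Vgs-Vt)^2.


Step 1: Overdrive voltage Vov = Vgs - Vt = 2.9 - 0.5 = 2.4 V
Step 2: W/L = 10/10 = 1
Step 3: Id = 0.5 * 824 * 4.914e-07 * 1 * 2.4^2
Step 4: Id = 1.17e-03 A

1.17e-03


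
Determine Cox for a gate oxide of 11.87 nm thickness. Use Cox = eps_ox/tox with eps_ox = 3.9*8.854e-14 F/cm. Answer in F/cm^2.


Step 1: eps_ox = 3.9 * 8.854e-14 = 3.45306e-13 F/cm
Step 2: tox in cm = 11.87 nm * 1e-7 = 1.1870e-06 cm
Step 3: Cox = 3.45306e-13 / 1.1870e-06 = 2.91e-07 F/cm^2

2.91e-07


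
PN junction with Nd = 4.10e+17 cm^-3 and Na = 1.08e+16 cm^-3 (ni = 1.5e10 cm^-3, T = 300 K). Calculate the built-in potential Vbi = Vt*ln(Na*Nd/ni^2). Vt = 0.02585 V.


Step 1: Compute Na*Nd/ni^2 = 1.08e+16 * 4.10e+17 / (1.5e10)^2 = 1.9680e+13
Step 2: ln(1.9680e+13) = 30.6106
Step 3: Vbi = 0.02585 * 30.6106 = 0.791 V

0.791


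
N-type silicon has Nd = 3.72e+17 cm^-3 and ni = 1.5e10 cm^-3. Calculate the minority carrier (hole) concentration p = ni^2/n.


Step 1: Since Nd >> ni, n ≈ Nd = 3.72e+17 cm^-3
Step 2: p = ni^2 / n = (1.5e10)^2 / 3.72e+17
Step 3: p = 2.25e20 / 3.72e+17 = 6.05e+02 cm^-3

6.05e+02


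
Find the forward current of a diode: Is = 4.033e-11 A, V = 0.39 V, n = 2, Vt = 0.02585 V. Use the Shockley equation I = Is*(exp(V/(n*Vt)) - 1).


Step 1: V/(n*Vt) = 0.39/(2*0.02585) = 7.5435
Step 2: exp(7.5435) = 1.8884e+03
Step 3: I = 4.033e-11 * (1.8884e+03 - 1) = 7.61e-08 A

7.61e-08


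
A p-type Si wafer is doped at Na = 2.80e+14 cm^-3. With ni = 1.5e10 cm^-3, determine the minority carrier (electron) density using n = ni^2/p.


Step 1: Majority hole concentration p ≈ Na = 2.80e+14 cm^-3
Step 2: n = ni^2 / Na = (1.5e10)^2 / 2.80e+14
Step 3: n = 8.04e+05 cm^-3

8.04e+05


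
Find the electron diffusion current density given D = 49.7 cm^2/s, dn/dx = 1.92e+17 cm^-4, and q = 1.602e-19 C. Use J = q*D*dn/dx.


Step 1: J = q * D * (dn/dx)
Step 2: J = 1.602e-19 * 49.7 * 1.92e+17
Step 3: J = 1.53e+00 A/cm^2

1.53e+00


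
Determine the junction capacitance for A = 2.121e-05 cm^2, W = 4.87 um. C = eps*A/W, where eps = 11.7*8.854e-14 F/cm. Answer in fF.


Step 1: eps_Si = 11.7 * 8.854e-14 = 1.035918e-12 F/cm
Step 2: W in cm = 4.87 * 1e-4 = 4.87e-04 cm
Step 3: C = 1.035918e-12 * 2.121e-05 / 4.87e-04 = 4.511668e-14 F
Step 4: C = 45.12 fF

45.12
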